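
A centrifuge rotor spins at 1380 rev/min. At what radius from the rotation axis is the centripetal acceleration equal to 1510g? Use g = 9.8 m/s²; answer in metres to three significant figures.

ω = 1380 rev/min × 2π/60 = 144.5 rad/s.
a_c = ω²r = 1510g ⇒ r = 1510 × 9.8 / (144.5)² = 14800/20880 = 0.7086 m.

0.709 m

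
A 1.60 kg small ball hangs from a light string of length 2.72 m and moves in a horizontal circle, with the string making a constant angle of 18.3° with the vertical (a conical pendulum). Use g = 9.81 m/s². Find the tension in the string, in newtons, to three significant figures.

Vertically the bob has no acceleration, so T cosθ = mg.
T = mg/cosθ = 1.60 × 9.81 / cos 18.3° = 15.70/0.9494 = 16.53 N.

16.5 N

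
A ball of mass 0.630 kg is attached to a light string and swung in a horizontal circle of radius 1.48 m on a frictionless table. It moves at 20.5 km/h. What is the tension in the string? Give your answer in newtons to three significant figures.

13.8 N

v = 20.5 km/h = 20.5/3.6 = 5.694 m/s.
The tension is the only horizontal force, so it supplies the full centripetal force: T = m v²/r = 0.630 × (5.694)²/1.48 = 0.630 × 32.43/1.48 = 13.80 N.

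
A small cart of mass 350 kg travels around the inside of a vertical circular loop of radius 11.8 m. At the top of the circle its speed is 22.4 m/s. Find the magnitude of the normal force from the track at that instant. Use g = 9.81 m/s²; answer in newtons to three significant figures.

11400 N

At the top, both N and the weight mg point inward (toward the centre), so N + mg = mv²/r.
N = m(v²/r − g) = 350 × ((22.4)²/11.8 − 9.81) = 350 × (42.52 − 9.81) = 350 × 32.71 = 11450 N.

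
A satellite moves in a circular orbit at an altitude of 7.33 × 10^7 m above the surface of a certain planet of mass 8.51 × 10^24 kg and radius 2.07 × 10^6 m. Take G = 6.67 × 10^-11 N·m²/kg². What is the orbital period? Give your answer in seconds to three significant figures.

r = R + h = 2.07 × 10^6 + 7.33 × 10^7 = 7.537 × 10^7 m. Gravity provides the centripetal force: G M m / r² = m v² / r ⇒ v = √(GM/r) = 2744 m/s.
T = 2πr/v = 2π × 7.537 × 10^7 / 2744 = 172600 s.

173000 s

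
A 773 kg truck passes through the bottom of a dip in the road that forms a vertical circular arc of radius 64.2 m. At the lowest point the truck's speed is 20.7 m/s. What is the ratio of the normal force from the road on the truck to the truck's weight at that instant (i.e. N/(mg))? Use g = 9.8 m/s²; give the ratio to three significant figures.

1.68

At the bottom, N − mg = mv²/r, so N = m(v²/r + g) and N/(mg) = v²/(rg) + 1 = (20.7)²/(64.2 × 9.8) + 1 = 0.6811 + 1 = 1.681.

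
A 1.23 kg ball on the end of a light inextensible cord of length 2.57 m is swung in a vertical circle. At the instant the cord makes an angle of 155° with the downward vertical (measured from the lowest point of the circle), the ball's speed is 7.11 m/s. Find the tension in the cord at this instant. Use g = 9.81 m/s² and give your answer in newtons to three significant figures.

13.3 N

Take the radial direction toward the centre of the circle as positive. The component of the weight along the string toward the centre is −mg cos φ (φ measured from the bottom), so Newton's second law along the string gives T − mg cos φ = m v²/r.
cos 155° = -0.9063, so T = m(v²/r + g cos φ) = 1.23 × ((7.11)²/2.57 + 9.81 × -0.9063) = 1.23 × (19.67 + (-8.891)) = 1.23 × 10.78 = 13.26 N.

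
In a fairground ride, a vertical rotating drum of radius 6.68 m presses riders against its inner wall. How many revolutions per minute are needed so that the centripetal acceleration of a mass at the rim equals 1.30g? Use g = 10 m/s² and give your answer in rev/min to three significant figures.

13.3 rev/min

Require ω²r = 1.30g, so ω = √(1.30 × 10.0/6.68) = 1.395 rad/s.
In rev/min: ω × 60/(2π) = 1.395 × 60/(2π) = 13.32 rev/min.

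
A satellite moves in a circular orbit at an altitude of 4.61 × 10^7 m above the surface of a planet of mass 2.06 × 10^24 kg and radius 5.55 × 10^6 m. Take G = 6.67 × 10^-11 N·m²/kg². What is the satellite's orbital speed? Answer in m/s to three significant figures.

1630 m/s

Orbital radius r = R + h = 5.55 × 10^6 + 4.61 × 10^7 = 5.165 × 10^7 m.
Gravity supplies the centripetal force: G M m / r² = m v² / r, so v = √(GM/r).
v = √(6.67 × 10^-11 × 2.06 × 10^24 / 5.165 × 10^7) = √(2.660 × 10^6) = 1631 m/s.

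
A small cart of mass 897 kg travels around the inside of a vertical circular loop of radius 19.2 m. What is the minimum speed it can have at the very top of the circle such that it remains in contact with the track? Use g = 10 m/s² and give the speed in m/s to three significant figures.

At the top, both weight mg and N point toward the centre: N + mg = mv²/r.
At minimum speed N → 0, so mg = mv_min²/r ⇒ v_min = √(g r) = √(10.0 × 19.2) = 13.86 m/s.

13.9 m/s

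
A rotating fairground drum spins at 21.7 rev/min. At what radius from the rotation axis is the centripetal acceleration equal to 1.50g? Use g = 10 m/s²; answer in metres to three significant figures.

2.90 m

ω = 21.7 rev/min × 2π/60 = 2.272 rad/s.
a_c = ω²r = 1.50g ⇒ r = 1.50 × 10.0 / (2.272)² = 15.00/5.164 = 2.905 m.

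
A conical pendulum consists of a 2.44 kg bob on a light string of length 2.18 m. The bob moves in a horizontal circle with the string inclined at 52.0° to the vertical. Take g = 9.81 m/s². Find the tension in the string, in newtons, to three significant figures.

38.9 N

Vertically the bob has no acceleration, so T cosθ = mg.
T = mg/cosθ = 2.44 × 9.81 / cos 52.0° = 23.94/0.6157 = 38.88 N.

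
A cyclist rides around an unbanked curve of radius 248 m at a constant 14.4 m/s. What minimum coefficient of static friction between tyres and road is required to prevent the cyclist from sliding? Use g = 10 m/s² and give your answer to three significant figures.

0.0836

Friction provides the centripetal force: μ_s m g = m v²/r, so μ_s = v²/(g r) = (14.40)²/(10.0 × 248) = 207.4/2480 = 0.08361.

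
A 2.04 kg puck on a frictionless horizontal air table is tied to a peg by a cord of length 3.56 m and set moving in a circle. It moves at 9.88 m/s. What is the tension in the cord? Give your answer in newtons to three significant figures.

55.9 N

The tension is the only horizontal force, so it supplies the full centripetal force: T = m v²/r = 2.04 × (9.880)²/3.56 = 2.04 × 97.61/3.56 = 55.94 N.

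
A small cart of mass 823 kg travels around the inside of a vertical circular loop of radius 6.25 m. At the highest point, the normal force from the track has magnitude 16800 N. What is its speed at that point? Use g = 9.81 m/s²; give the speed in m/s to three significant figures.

At the top, N + mg = mv²/r, so v = √(r(N/m + g)) = √(6.25 × (16800/823 + 9.81)) = √(6.25 × 30.22) = √188.9 = 13.74 m/s.

13.7 m/s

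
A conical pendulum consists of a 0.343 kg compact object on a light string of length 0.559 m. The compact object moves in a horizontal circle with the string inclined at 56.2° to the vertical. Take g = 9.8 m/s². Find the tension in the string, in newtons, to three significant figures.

6.04 N

Vertically the bob has no acceleration, so T cosθ = mg.
T = mg/cosθ = 0.343 × 9.8 / cos 56.2° = 3.361/0.5563 = 6.042 N.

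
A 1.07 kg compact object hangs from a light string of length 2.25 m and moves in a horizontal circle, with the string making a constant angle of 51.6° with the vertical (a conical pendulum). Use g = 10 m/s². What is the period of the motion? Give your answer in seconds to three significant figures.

2.35 s

r = L sinθ = 1.763 m. From T sinθ = mω²r and T cosθ = mg: tanθ = ω²r/g, so ω² = g tanθ / r = g/(L cosθ).
ω = √(g/(L cosθ)) = √(10.0/(2.25 × 0.6211)) = √7.155 = 2.675 rad/s.
Period = 2π/ω = 2.349 s.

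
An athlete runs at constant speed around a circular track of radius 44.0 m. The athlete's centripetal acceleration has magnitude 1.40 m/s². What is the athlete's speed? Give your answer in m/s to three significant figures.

7.85 m/s

a_c = v²/r ⇒ v = √(a_c · r) = √(1.40 × 44.0) = √61.60 = 7.849 m/s.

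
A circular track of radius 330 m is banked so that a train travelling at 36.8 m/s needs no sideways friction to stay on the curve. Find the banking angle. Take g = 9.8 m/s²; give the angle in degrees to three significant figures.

22.7°

With no friction, the horizontal component of the normal force provides the centripetal force: N sinθ = mv²/r, while N cosθ = mg vertically.
Dividing: tanθ = v²/(r g) = (36.8)²/(330 × 9.8) = 1354/3234 = 0.4188.
θ = arctan(0.4188) = 22.72°.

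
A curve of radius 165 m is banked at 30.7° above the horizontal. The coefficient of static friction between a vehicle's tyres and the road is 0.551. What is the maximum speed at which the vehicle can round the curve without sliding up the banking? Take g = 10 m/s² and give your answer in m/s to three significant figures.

53.0 m/s

At the maximum speed, friction acts down the slope at its limiting value f = μN. Radially (horizontal, toward centre): N sinθ + μN cosθ = mv²/r. Vertically: N cosθ − μN sinθ = mg.
Dividing: v² = r g (sinθ + μcosθ)/(cosθ − μsinθ).
sinθ + μcosθ = 0.5105 + 0.551×0.8599 = 0.9843; cosθ − μsinθ = 0.8599 − 0.551×0.5105 = 0.5785.
v² = 165 × 10.0 × 0.9843/0.5785 = 2807 m²/s², so v = 52.98 m/s.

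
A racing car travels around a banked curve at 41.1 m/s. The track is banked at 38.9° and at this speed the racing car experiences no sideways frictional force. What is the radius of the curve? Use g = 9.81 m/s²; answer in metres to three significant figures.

Frictionless banking: tanθ = v²/(rg), so r = v²/(g tanθ).
r = (41.1)²/(9.81 × tan 38.9°) = 1689/(9.81 × 0.8069) = 1689/7.916 = 213.4 m.

213 m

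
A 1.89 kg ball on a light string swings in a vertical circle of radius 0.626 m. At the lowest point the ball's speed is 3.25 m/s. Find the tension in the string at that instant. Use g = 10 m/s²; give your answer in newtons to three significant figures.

50.8 N

At the lowest point, T points up (toward the centre) and the weight mg points down (away from the centre), so the net inward force is T − mg = mv²/r.
T = m(v²/r + g) = 1.89 × ((3.25)²/0.626 + 10.0) = 1.89 × (16.87 + 10.0) = 1.89 × 26.87 = 50.79 N.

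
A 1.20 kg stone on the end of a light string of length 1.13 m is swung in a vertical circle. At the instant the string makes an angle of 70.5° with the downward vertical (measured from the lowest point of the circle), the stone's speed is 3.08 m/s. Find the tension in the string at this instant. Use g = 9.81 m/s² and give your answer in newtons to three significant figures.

Take the radial direction toward the centre of the circle as positive. The component of the weight along the string toward the centre is −mg cos φ (φ measured from the bottom), so Newton's second law along the string gives T − mg cos φ = m v²/r.
cos 70.5° = 0.3338, so T = m(v²/r + g cos φ) = 1.20 × ((3.08)²/1.13 + 9.81 × 0.3338) = 1.20 × (8.395 + (3.275)) = 1.20 × 11.67 = 14.00 N.

14.0 N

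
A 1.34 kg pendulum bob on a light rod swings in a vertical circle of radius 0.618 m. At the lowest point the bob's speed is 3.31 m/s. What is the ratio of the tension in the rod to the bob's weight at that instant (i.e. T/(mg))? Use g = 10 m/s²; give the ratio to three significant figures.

2.77

At the bottom, T − mg = mv²/r, so T = m(v²/r + g) and T/(mg) = v²/(rg) + 1 = (3.31)²/(0.618 × 10.0) + 1 = 1.773 + 1 = 2.773.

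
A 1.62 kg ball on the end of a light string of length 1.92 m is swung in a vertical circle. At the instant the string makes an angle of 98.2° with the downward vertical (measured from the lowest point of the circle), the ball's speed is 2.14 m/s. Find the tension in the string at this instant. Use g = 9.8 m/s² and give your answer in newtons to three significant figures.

Take the radial direction toward the centre of the circle as positive. The component of the weight along the string toward the centre is −mg cos φ (φ measured from the bottom), so Newton's second law along the string gives T − mg cos φ = m v²/r.
cos 98.2° = -0.1426, so T = m(v²/r + g cos φ) = 1.62 × ((2.14)²/1.92 + 9.8 × -0.1426) = 1.62 × (2.385 + (-1.398)) = 1.62 × 0.9874 = 1.600 N.

1.60 N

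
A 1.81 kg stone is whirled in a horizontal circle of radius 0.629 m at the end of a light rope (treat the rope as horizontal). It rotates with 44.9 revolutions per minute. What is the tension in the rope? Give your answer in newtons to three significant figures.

ω = 44.9 rev/min × 2π/60 = 4.702 rad/s, so v = ωr = 4.702 × 0.629 = 2.958 m/s.
The tension is the only horizontal force, so it supplies the full centripetal force: T = m v²/r = 1.81 × (2.958)²/0.629 = 1.81 × 8.747/0.629 = 25.17 N.

25.2 N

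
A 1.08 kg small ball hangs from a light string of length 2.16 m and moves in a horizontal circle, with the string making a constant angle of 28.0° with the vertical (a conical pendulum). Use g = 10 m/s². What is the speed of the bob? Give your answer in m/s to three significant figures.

2.32 m/s

The radius of the circle is r = L sinθ = 2.16 × sin 28.0° = 1.014 m.
Horizontally T sinθ = mv²/r and vertically T cosθ = mg, so tanθ = v²/(rg).
v = √(r g tanθ) = √(1.014 × 10.0 × 0.5317) = √5.392 = 2.322 m/s.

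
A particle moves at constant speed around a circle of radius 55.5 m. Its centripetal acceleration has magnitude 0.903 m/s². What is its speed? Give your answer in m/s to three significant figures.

7.08 m/s

a_c = v²/r ⇒ v = √(a_c · r) = √(0.903 × 55.5) = √50.12 = 7.079 m/s.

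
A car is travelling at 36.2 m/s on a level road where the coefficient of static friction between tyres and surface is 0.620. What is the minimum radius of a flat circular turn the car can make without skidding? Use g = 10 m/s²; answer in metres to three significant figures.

At the limit, μ_s m g = m v²/r, so r_min = v²/(μ_s g) = (36.2)²/(0.620 × 10.0) = 1310/6.200 = 211.4 m.

211 m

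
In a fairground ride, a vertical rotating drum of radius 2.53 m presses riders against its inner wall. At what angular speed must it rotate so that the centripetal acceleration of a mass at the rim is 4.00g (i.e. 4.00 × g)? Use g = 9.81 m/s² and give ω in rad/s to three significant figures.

Centripetal acceleration a_c = ω²r. Setting ω²r = 4.00g:
ω = √(4.00g / r) = √(4.00 × 9.81 / 2.53) = √15.51 = 3.938 rad/s.

3.94 rad/s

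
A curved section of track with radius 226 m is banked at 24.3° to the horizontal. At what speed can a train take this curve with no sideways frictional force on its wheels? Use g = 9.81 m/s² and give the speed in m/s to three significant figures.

31.6 m/s

On a frictionless banked curve, N sinθ = mv²/r and N cosθ = mg, so tanθ = v²/(rg).
v = √(r g tanθ) = √(226 × 9.81 × tan 24.3°) = √(226 × 9.81 × 0.4515) = √1001 = 31.64 m/s.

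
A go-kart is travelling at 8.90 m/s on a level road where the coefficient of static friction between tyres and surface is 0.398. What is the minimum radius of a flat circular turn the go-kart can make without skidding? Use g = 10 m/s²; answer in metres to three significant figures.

At the limit, μ_s m g = m v²/r, so r_min = v²/(μ_s g) = (8.90)²/(0.398 × 10.0) = 79.21/3.980 = 19.90 m.

19.9 m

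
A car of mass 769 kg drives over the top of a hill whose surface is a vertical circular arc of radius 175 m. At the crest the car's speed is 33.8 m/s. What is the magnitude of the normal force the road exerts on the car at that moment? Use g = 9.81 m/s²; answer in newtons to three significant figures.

At the crest the centripetal acceleration points downward (toward the centre of the arc), so mg − N = mv²/r.
N = m(g − v²/r) = 769 × (9.81 − (33.8)²/175) = 769 × (9.81 − 6.528) = 769 × 3.282 = 2524 N.

2520 N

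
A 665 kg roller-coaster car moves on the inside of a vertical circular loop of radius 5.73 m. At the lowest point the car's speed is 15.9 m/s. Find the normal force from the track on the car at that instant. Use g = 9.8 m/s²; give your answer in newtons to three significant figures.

35900 N

At the lowest point, N points up (toward the centre) and the weight mg points down (away from the centre), so the net inward force is N − mg = mv²/r.
N = m(v²/r + g) = 665 × ((15.9)²/5.73 + 9.8) = 665 × (44.12 + 9.8) = 665 × 53.92 = 35860 N.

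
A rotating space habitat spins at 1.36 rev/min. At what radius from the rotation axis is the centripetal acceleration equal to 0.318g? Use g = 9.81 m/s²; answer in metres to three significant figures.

154 m

ω = 1.36 rev/min × 2π/60 = 0.1424 rad/s.
a_c = ω²r = 0.318g ⇒ r = 0.318 × 9.81 / (0.1424)² = 3.120/0.02028 = 153.8 m.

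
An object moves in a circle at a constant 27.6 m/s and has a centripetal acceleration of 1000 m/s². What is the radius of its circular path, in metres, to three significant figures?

0.762 m

a_c = v²/r ⇒ r = v²/a_c = (27.6)²/1000 = 761.8/1000 = 0.7618 m.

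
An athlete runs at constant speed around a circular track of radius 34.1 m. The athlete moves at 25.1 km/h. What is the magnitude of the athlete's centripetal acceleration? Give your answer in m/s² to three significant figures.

1.43 m/s²

v = 25.1 km/h = 25.1/3.6 = 6.972 m/s.
a_c = v²/r = (6.972)²/34.1 = 48.61/34.1 = 1.426 m/s².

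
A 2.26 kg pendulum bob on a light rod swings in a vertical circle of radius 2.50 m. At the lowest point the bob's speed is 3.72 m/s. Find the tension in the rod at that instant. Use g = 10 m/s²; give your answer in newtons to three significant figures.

35.1 N

At the lowest point, T points up (toward the centre) and the weight mg points down (away from the centre), so the net inward force is T − mg = mv²/r.
T = m(v²/r + g) = 2.26 × ((3.72)²/2.50 + 10.0) = 2.26 × (5.535 + 10.0) = 2.26 × 15.54 = 35.11 N.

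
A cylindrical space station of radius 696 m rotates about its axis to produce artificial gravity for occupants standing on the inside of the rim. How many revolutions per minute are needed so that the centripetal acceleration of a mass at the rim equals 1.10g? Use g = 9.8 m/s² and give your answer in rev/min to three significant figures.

Require ω²r = 1.10g, so ω = √(1.10 × 9.8/696) = 0.1245 rad/s.
In rev/min: ω × 60/(2π) = 0.1245 × 60/(2π) = 1.188 rev/min.

1.19 rev/min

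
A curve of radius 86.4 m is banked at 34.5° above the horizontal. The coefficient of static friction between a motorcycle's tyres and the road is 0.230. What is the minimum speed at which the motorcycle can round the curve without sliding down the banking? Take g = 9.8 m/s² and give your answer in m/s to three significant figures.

18.3 m/s

At the minimum speed, friction acts up the slope at its limiting value f = μN. Radially (horizontal, toward centre): N sinθ − μN cosθ = mv²/r. Vertically: N cosθ + μN sinθ = mg.
Dividing: v² = r g (sinθ − μcosθ)/(cosθ + μsinθ).
sinθ − μcosθ = 0.5664 − 0.230×0.8241 = 0.3769; cosθ + μsinθ = 0.8241 + 0.230×0.5664 = 0.9544.
v² = 86.4 × 9.8 × 0.3769/0.9544 = 334.3 m²/s², so v = 18.28 m/s.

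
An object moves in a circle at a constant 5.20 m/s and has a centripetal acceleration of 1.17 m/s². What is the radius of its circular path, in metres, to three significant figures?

a_c = v²/r ⇒ r = v²/a_c = (5.20)²/1.17 = 27.04/1.17 = 23.11 m.

23.1 m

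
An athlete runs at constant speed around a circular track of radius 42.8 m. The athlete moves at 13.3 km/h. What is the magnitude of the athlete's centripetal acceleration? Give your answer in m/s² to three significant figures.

v = 13.3 km/h = 13.3/3.6 = 3.694 m/s.
a_c = v²/r = (3.694)²/42.8 = 13.65/42.8 = 0.3189 m/s².

0.319 m/s²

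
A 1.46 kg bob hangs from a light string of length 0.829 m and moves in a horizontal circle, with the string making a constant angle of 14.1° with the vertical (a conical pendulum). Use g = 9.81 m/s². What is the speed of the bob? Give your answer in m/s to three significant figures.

0.705 m/s

The radius of the circle is r = L sinθ = 0.829 × sin 14.1° = 0.2020 m.
Horizontally T sinθ = mv²/r and vertically T cosθ = mg, so tanθ = v²/(rg).
v = √(r g tanθ) = √(0.2020 × 9.81 × 0.2512) = √0.4976 = 0.7054 m/s.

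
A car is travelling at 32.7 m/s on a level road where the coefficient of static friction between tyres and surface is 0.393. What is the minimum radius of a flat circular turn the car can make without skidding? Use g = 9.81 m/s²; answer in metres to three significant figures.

At the limit, μ_s m g = m v²/r, so r_min = v²/(μ_s g) = (32.7)²/(0.393 × 9.81) = 1069/3.855 = 277.4 m.

277 m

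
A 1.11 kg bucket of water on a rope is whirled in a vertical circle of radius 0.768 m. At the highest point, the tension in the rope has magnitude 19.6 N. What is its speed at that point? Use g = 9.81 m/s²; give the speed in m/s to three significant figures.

4.59 m/s

At the top, T + mg = mv²/r, so v = √(r(T/m + g)) = √(0.768 × (19.6/1.11 + 9.81)) = √(0.768 × 27.47) = √21.10 = 4.593 m/s.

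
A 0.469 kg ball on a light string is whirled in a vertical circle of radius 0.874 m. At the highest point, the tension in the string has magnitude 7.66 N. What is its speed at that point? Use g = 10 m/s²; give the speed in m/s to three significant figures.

At the top, T + mg = mv²/r, so v = √(r(T/m + g)) = √(0.874 × (7.66/0.469 + 10.0)) = √(0.874 × 26.33) = √23.01 = 4.797 m/s.

4.80 m/s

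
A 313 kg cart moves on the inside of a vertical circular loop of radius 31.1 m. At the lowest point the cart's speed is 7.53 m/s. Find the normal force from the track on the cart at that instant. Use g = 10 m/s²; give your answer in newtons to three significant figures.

At the lowest point, N points up (toward the centre) and the weight mg points down (away from the centre), so the net inward force is N − mg = mv²/r.
N = m(v²/r + g) = 313 × ((7.53)²/31.1 + 10.0) = 313 × (1.823 + 10.0) = 313 × 11.82 = 3701 N.

3700 N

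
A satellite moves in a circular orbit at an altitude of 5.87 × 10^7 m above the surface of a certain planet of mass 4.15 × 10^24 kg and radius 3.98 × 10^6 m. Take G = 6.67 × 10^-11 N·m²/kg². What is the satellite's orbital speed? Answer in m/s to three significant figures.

Orbital radius r = R + h = 3.98 × 10^6 + 5.87 × 10^7 = 6.268 × 10^7 m.
Gravity supplies the centripetal force: G M m / r² = m v² / r, so v = √(GM/r).
v = √(6.67 × 10^-11 × 4.15 × 10^24 / 6.268 × 10^7) = √(4.416 × 10^6) = 2101 m/s.

2100 m/s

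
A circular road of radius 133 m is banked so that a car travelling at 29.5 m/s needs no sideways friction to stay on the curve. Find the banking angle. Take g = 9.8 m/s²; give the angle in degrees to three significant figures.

33.7°

With no friction, the horizontal component of the normal force provides the centripetal force: N sinθ = mv²/r, while N cosθ = mg vertically.
Dividing: tanθ = v²/(r g) = (29.5)²/(133 × 9.8) = 870.2/1303 = 0.6677.
θ = arctan(0.6677) = 33.73°.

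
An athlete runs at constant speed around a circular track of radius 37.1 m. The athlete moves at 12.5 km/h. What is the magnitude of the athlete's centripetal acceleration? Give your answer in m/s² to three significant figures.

v = 12.5 km/h = 12.5/3.6 = 3.472 m/s.
a_c = v²/r = (3.472)²/37.1 = 12.06/37.1 = 0.3250 m/s².

0.325 m/s²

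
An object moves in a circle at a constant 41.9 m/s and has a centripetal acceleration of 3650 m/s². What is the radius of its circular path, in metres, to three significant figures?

0.481 m

a_c = v²/r ⇒ r = v²/a_c = (41.9)²/3650 = 1756/3650 = 0.4810 m.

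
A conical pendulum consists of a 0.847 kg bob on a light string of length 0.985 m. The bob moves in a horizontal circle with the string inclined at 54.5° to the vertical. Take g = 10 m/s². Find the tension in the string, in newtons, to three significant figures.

Vertically the bob has no acceleration, so T cosθ = mg.
T = mg/cosθ = 0.847 × 10.0 / cos 54.5° = 8.470/0.5807 = 14.59 N.

14.6 N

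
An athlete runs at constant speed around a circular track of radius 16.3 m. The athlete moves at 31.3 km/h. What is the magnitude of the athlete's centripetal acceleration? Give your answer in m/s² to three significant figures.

v = 31.3 km/h = 31.3/3.6 = 8.694 m/s.
a_c = v²/r = (8.694)²/16.3 = 75.59/16.3 = 4.638 m/s².

4.64 m/s²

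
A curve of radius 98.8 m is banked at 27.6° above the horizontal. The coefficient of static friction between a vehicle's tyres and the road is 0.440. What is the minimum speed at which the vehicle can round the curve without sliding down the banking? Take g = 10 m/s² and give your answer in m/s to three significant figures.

8.15 m/s

At the minimum speed, friction acts up the slope at its limiting value f = μN. Radially (horizontal, toward centre): N sinθ − μN cosθ = mv²/r. Vertically: N cosθ + μN sinθ = mg.
Dividing: v² = r g (sinθ − μcosθ)/(cosθ + μsinθ).
sinθ − μcosθ = 0.4633 − 0.440×0.8862 = 0.07337; cosθ + μsinθ = 0.8862 + 0.440×0.4633 = 1.090.
v² = 98.8 × 10.0 × 0.07337/1.090 = 66.50 m²/s², so v = 8.155 m/s.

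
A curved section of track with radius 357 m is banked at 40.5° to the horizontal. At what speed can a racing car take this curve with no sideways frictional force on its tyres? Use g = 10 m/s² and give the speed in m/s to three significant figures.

On a frictionless banked curve, N sinθ = mv²/r and N cosθ = mg, so tanθ = v²/(rg).
v = √(r g tanθ) = √(357 × 10.0 × tan 40.5°) = √(357 × 10.0 × 0.8541) = √3049 = 55.22 m/s.

55.2 m/s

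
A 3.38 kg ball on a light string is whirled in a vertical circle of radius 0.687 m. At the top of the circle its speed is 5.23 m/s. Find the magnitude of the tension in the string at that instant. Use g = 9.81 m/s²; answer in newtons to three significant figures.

101 N

At the top, both T and the weight mg point inward (toward the centre), so T + mg = mv²/r.
T = m(v²/r − g) = 3.38 × ((5.23)²/0.687 − 9.81) = 3.38 × (39.81 − 9.81) = 3.38 × 30.00 = 101.4 N.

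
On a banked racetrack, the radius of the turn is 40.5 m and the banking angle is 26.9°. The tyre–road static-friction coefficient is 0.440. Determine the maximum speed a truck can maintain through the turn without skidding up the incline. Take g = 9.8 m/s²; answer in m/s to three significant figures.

At the maximum speed, friction acts down the slope at its limiting value f = μN. Radially (horizontal, toward centre): N sinθ + μN cosθ = mv²/r. Vertically: N cosθ − μN sinθ = mg.
Dividing: v² = r g (sinθ + μcosθ)/(cosθ − μsinθ).
sinθ + μcosθ = 0.4524 + 0.440×0.8918 = 0.8448; cosθ − μsinθ = 0.8918 − 0.440×0.4524 = 0.6927.
v² = 40.5 × 9.8 × 0.8448/0.6927 = 484.0 m²/s², so v = 22.00 m/s.

22.0 m/s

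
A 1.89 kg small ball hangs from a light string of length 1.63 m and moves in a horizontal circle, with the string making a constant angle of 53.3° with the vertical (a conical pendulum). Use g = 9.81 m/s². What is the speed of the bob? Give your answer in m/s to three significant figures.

4.15 m/s

The radius of the circle is r = L sinθ = 1.63 × sin 53.3° = 1.307 m.
Horizontally T sinθ = mv²/r and vertically T cosθ = mg, so tanθ = v²/(rg).
v = √(r g tanθ) = √(1.307 × 9.81 × 1.342) = √17.20 = 4.147 m/s.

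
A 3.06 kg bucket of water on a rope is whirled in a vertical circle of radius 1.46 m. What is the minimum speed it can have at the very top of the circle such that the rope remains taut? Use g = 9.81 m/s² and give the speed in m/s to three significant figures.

At the top, both weight mg and T point toward the centre: T + mg = mv²/r.
At minimum speed T → 0, so mg = mv_min²/r ⇒ v_min = √(g r) = √(9.81 × 1.46) = 3.785 m/s.

3.78 m/s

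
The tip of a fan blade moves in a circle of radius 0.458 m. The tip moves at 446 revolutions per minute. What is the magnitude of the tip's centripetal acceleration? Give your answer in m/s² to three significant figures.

ω = 446 rev/min × 2π/60 = 46.71 rad/s, so v = ωr = 46.71 × 0.458 = 21.39 m/s.
a_c = v²/r = (21.39)²/0.458 = 457.6/0.458 = 999.1 m/s².

999 m/s²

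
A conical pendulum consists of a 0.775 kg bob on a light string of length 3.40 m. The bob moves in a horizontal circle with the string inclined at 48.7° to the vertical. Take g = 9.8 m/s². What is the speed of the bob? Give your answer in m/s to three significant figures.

The radius of the circle is r = L sinθ = 3.40 × sin 48.7° = 2.554 m.
Horizontally T sinθ = mv²/r and vertically T cosθ = mg, so tanθ = v²/(rg).
v = √(r g tanθ) = √(2.554 × 9.8 × 1.138) = √28.49 = 5.338 m/s.

5.34 m/s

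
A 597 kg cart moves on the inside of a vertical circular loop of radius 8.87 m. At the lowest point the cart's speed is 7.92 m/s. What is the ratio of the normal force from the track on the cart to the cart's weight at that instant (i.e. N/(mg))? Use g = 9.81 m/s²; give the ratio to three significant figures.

At the bottom, N − mg = mv²/r, so N = m(v²/r + g) and N/(mg) = v²/(rg) + 1 = (7.92)²/(8.87 × 9.81) + 1 = 0.7209 + 1 = 1.721.

1.72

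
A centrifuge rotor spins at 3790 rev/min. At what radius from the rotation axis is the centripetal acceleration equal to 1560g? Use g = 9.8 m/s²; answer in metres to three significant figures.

0.0971 m

ω = 3790 rev/min × 2π/60 = 396.9 rad/s.
a_c = ω²r = 1560g ⇒ r = 1560 × 9.8 / (396.9)² = 15290/157500 = 0.09705 m.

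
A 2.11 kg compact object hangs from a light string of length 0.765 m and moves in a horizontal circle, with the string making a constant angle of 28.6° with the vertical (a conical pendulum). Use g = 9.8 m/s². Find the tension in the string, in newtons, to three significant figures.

Vertically the bob has no acceleration, so T cosθ = mg.
T = mg/cosθ = 2.11 × 9.8 / cos 28.6° = 20.68/0.8780 = 23.55 N.

23.6 N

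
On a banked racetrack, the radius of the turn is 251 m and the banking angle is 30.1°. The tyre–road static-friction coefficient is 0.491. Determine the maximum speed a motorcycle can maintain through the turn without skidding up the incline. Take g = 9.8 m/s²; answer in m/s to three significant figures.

At the maximum speed, friction acts down the slope at its limiting value f = μN. Radially (horizontal, toward centre): N sinθ + μN cosθ = mv²/r. Vertically: N cosθ − μN sinθ = mg.
Dividing: v² = r g (sinθ + μcosθ)/(cosθ − μsinθ).
sinθ + μcosθ = 0.5015 + 0.491×0.8652 = 0.9263; cosθ − μsinθ = 0.8652 − 0.491×0.5015 = 0.6189.
v² = 251 × 9.8 × 0.9263/0.6189 = 3681 m²/s², so v = 60.68 m/s.

60.7 m/s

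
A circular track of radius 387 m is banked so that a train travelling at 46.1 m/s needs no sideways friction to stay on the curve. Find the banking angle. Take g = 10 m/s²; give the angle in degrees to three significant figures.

28.8°

For a frictionless banked turn: horizontally N sinθ = mv²/r and vertically N cosθ = mg.
Dividing: tanθ = v²/(r g) = (46.1)²/(387 × 10.0) = 2125/3870 = 0.5491.
θ = arctan(0.5491) = 28.77°.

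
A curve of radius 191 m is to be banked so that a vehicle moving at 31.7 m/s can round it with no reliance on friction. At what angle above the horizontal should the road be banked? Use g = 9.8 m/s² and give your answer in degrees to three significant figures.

28.2°

With no friction, the horizontal component of the normal force provides the centripetal force: N sinθ = mv²/r, while N cosθ = mg vertically.
Dividing: tanθ = v²/(r g) = (31.7)²/(191 × 9.8) = 1005/1872 = 0.5369.
θ = arctan(0.5369) = 28.23°.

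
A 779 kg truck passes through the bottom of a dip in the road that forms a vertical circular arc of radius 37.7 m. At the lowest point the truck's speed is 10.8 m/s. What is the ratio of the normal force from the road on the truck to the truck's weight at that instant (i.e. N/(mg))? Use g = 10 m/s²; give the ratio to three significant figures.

1.31

At the bottom, N − mg = mv²/r, so N = m(v²/r + g) and N/(mg) = v²/(rg) + 1 = (10.8)²/(37.7 × 10.0) + 1 = 0.3094 + 1 = 1.309.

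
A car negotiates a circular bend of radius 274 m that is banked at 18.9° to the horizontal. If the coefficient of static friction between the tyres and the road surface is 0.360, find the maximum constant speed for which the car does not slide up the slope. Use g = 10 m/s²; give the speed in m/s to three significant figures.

46.9 m/s

At the maximum speed, friction acts down the slope at its limiting value f = μN. Radially (horizontal, toward centre): N sinθ + μN cosθ = mv²/r. Vertically: N cosθ − μN sinθ = mg.
Dividing: v² = r g (sinθ + μcosθ)/(cosθ − μsinθ).
sinθ + μcosθ = 0.3239 + 0.360×0.9461 = 0.6645; cosθ − μsinθ = 0.9461 − 0.360×0.3239 = 0.8295.
v² = 274 × 10.0 × 0.6645/0.8295 = 2195 m²/s², so v = 46.85 m/s.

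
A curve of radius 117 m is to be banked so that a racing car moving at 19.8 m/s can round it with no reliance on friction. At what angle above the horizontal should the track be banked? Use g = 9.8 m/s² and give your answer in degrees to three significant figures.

With no friction, the horizontal component of the normal force provides the centripetal force: N sinθ = mv²/r, while N cosθ = mg vertically.
Dividing: tanθ = v²/(r g) = (19.8)²/(117 × 9.8) = 392.0/1147 = 0.3419.
θ = arctan(0.3419) = 18.88°.

18.9°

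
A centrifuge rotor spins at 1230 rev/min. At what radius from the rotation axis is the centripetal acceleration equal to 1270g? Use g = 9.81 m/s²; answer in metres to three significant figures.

ω = 1230 rev/min × 2π/60 = 128.8 rad/s.
a_c = ω²r = 1270g ⇒ r = 1270 × 9.81 / (128.8)² = 12460/16590 = 0.7509 m.

0.751 m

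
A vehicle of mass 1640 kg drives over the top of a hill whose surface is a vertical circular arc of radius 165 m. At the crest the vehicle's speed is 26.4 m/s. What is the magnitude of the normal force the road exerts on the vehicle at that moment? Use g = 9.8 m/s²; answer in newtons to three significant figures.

9140 N

At the crest the centripetal acceleration points downward (toward the centre of the arc), so mg − N = mv²/r.
N = m(g − v²/r) = 1640 × (9.8 − (26.4)²/165) = 1640 × (9.8 − 4.224) = 1640 × 5.576 = 9145 N.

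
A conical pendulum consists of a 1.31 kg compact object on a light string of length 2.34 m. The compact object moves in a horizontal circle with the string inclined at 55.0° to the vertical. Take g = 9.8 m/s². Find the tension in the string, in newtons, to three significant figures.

22.4 N

Vertically the bob has no acceleration, so T cosθ = mg.
T = mg/cosθ = 1.31 × 9.8 / cos 55.0° = 12.84/0.5736 = 22.38 N.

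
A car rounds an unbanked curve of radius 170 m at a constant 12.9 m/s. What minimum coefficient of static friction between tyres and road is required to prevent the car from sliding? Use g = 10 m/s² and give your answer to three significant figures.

0.0979

Friction provides the centripetal force: μ_s m g = m v²/r, so μ_s = v²/(g r) = (12.90)²/(10.0 × 170) = 166.4/1700 = 0.09789.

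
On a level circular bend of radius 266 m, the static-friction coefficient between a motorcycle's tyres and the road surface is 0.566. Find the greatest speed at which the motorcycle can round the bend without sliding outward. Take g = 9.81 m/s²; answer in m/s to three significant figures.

Friction provides the centripetal force on a flat curve. At maximum speed it is at its limiting value: μ_s m g = m v²/r.
Mass cancels: v_max = √(μ_s g r) = √(0.566 × 9.81 × 266) = √1477 = 38.43 m/s.

38.4 m/s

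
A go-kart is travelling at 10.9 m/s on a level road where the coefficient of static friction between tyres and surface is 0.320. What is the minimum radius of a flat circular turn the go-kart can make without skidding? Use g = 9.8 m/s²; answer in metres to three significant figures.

37.9 m

At the limit, μ_s m g = m v²/r, so r_min = v²/(μ_s g) = (10.9)²/(0.320 × 9.8) = 118.8/3.136 = 37.89 m.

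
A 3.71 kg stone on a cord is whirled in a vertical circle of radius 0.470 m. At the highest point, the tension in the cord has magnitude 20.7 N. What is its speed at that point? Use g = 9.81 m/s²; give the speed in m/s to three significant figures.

2.69 m/s

At the top, T + mg = mv²/r, so v = √(r(T/m + g)) = √(0.470 × (20.7/3.71 + 9.81)) = √(0.470 × 15.39) = √7.233 = 2.689 m/s.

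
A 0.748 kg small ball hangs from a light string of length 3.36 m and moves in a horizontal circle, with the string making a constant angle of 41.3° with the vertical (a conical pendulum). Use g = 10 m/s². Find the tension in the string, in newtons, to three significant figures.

9.96 N

Vertically the bob has no acceleration, so T cosθ = mg.
T = mg/cosθ = 0.748 × 10.0 / cos 41.3° = 7.480/0.7513 = 9.957 N.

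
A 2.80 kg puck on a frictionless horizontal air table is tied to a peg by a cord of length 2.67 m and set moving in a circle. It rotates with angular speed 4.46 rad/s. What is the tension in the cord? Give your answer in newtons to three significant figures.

v = ωr = 4.46 × 2.67 = 11.91 m/s.
The tension is the only horizontal force, so it supplies the full centripetal force: T = m v²/r = 2.80 × (11.91)²/2.67 = 2.80 × 141.8/2.67 = 148.7 N.

149 N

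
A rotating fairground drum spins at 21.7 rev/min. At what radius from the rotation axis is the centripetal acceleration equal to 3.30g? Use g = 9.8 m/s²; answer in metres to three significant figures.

6.26 m

ω = 21.7 rev/min × 2π/60 = 2.272 rad/s.
a_c = ω²r = 3.30g ⇒ r = 3.30 × 9.8 / (2.272)² = 32.34/5.164 = 6.263 m.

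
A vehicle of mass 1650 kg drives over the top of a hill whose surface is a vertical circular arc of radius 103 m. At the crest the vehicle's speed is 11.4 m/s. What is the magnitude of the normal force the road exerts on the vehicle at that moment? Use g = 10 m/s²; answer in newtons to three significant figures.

At the crest the centripetal acceleration points downward (toward the centre of the arc), so mg − N = mv²/r.
N = m(g − v²/r) = 1650 × (10.0 − (11.4)²/103) = 1650 × (10.0 − 1.262) = 1650 × 8.738 = 14420 N.

14400 N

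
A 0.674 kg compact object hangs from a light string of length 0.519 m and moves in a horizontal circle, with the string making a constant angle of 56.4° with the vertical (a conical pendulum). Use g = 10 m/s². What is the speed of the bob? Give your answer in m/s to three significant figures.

2.55 m/s

The radius of the circle is r = L sinθ = 0.519 × sin 56.4° = 0.4323 m.
Horizontally T sinθ = mv²/r and vertically T cosθ = mg, so tanθ = v²/(rg).
v = √(r g tanθ) = √(0.4323 × 10.0 × 1.505) = √6.506 = 2.551 m/s.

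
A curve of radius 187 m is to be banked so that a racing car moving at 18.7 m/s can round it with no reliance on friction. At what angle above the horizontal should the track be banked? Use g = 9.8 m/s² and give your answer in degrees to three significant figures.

For a frictionless banked turn: horizontally N sinθ = mv²/r and vertically N cosθ = mg.
Dividing: tanθ = v²/(r g) = (18.7)²/(187 × 9.8) = 349.7/1833 = 0.1908.
θ = arctan(0.1908) = 10.80°.

10.8°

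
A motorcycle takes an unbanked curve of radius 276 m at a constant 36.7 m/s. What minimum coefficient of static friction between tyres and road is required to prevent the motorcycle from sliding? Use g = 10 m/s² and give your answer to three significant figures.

Friction provides the centripetal force: μ_s m g = m v²/r, so μ_s = v²/(g r) = (36.70)²/(10.0 × 276) = 1347/2760 = 0.4880.

0.488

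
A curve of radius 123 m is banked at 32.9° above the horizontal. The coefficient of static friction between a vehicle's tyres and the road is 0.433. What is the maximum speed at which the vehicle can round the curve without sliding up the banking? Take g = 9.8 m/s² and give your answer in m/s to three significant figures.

At the maximum speed, friction acts down the slope at its limiting value f = μN. Radially (horizontal, toward centre): N sinθ + μN cosθ = mv²/r. Vertically: N cosθ − μN sinθ = mg.
Dividing: v² = r g (sinθ + μcosθ)/(cosθ − μsinθ).
sinθ + μcosθ = 0.5432 + 0.433×0.8396 = 0.9067; cosθ − μsinθ = 0.8396 − 0.433×0.5432 = 0.6044.
v² = 123 × 9.8 × 0.9067/0.6044 = 1808 m²/s², so v = 42.52 m/s.

42.5 m/s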